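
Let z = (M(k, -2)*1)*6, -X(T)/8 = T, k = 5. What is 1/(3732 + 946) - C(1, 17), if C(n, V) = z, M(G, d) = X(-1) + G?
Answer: -364883/4678 ≈ -78.000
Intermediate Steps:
X(T) = -8*T
M(G, d) = 8 + G (M(G, d) = -8*(-1) + G = 8 + G)
z = 78 (z = ((8 + 5)*1)*6 = (13*1)*6 = 13*6 = 78)
C(n, V) = 78
1/(3732 + 946) - C(1, 17) = 1/(3732 + 946) - 1*78 = 1/4678 - 78 = -364883/4678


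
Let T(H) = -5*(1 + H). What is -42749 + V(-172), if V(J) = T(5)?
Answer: -42779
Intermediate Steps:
T(H) = -5 - 5*H
V(J) = -30 (V(J) = -5 - 5*5 = -5 - 25 = -30)
-42749 + V(-172) = -42749 - 30 = -42779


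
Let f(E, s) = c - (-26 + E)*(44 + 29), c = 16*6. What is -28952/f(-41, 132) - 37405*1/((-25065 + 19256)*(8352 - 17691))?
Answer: -1570839805687/270546001737 ≈ -5.8062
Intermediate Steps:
c = 96
f(E, s) = 1994 - 73*E (f(E, s) = 96 - (-26 + E)*(44 + 29) = 96 - (-26 + E)*73 = 96 - (-1898 + 73*E) = 96 + (1898 - 73*E) = 1994 - 73*E)
-28952/f(-41, 132) - 37405*1/((-25065 + 19256)*(8352 - 17691)) = -28952/(1994 - 73*(-41)) - 37405*1/((-25065 + 19256)*(8352 - 17691)) = -28952/(1994 + 2993) - 37405/((-9339*(-5809))) = -28952/4987 - 37405/54250251 = -1570839805687/270546001737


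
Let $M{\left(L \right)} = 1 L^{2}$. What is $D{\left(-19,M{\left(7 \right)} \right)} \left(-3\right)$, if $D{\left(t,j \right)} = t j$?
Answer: $2793$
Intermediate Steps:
$M{\left(L \right)} = L^{2}$
$D{\left(t,j \right)} = j t$
$D{\left(-19,M{\left(7 \right)} \right)} \left(-3\right) = 7^{2} \left(-19\right) \left(-3\right) = 49 \left(-19\right) \left(-3\right) = \left(-931\right) \left(-3\right) = 2793$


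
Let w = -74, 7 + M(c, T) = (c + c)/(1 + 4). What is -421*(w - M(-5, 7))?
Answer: 27365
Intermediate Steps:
M(c, T) = -7 + 2*c/5 (M(c, T) = -7 + (c + c)/(1 + 4) = -7 + (2*c)/5 = -7 + (2*c)*(⅕) = -7 + 2*c/5)
-421*(w - M(-5, 7)) = -421*(-74 - (-7 + (⅖)*(-5))) = -421*(-74 - (-7 - 2)) = -421*(-74 - 1*(-9)) = -421*(-74 + 9) = -421*(-65) = 27365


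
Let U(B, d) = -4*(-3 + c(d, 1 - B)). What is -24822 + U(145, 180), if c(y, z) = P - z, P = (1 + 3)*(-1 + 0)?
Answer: -25370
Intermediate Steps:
P = -4 (P = 4*(-1) = -4)
c(y, z) = -4 - z
U(B, d) = 32 - 4*B (U(B, d) = -4*(-3 + (-4 - (1 - B))) = -4*(-3 + (-4 + (-1 + B))) = -4*(-3 + (-5 + B)) = -4*(-8 + B) = 32 - 4*B)
-24822 + U(145, 180) = -24822 + (32 - 4*145) = -24822 + (32 - 580) = -24822 - 548 = -25370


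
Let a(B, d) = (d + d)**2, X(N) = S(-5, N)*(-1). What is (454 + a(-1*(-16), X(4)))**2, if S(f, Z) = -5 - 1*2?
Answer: 422500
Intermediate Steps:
S(f, Z) = -7 (S(f, Z) = -5 - 2 = -7)
X(N) = 7 (X(N) = -7*(-1) = 7)
a(B, d) = 4*d**2 (a(B, d) = (2*d)**2 = 4*d**2)
(454 + a(-1*(-16), X(4)))**2 = (454 + 4*7**2)**2 = (454 + 4*49)**2 = (454 + 196)**2 = 650**2 = 422500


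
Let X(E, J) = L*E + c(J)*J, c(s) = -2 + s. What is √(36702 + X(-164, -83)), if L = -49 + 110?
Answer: √33753 ≈ 183.72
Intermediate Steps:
L = 61
X(E, J) = 61*E + J*(-2 + J) (X(E, J) = 61*E + (-2 + J)*J = 61*E + J*(-2 + J))
√(36702 + X(-164, -83)) = √(36702 + (61*(-164) - 83*(-2 - 83))) = √(36702 + (-10004 - 83*(-85))) = √(36702 + (-10004 + 7055)) = √(36702 - 2949) = √33753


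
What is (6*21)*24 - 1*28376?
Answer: -25352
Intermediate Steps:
(6*21)*24 - 1*28376 = 126*24 - 28376 = 3024 - 28376 = -25352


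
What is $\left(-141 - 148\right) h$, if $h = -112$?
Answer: $32368$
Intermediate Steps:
$\left(-141 - 148\right) h = \left(-141 - 148\right) \left(-112\right) = \left(-289\right) \left(-112\right) = 32368$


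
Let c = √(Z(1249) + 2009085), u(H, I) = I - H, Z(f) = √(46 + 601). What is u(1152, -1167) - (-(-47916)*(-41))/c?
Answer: -2319 + 1964556/√(2009085 + √647) ≈ -933.00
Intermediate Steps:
Z(f) = √647
c = √(2009085 + √647) (c = √(√647 + 2009085) = √(2009085 + √647) ≈ 1417.4)
u(1152, -1167) - (-(-47916)*(-41))/c = (-1167 - 1*1152) - (-(-47916)*(-41))/(√(2009085 + √647)) = (-1167 - 1152) - (-1089*1804)/√(2009085 + √647) = -2319 - (-1964556)/√(2009085 + √647) = -2319 + 1964556/√(2009085 + √647)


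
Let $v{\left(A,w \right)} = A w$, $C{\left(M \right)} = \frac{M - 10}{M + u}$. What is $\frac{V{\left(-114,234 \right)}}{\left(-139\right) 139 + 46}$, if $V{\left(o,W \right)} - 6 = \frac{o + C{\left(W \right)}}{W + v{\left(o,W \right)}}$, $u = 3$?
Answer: $- \frac{18813659}{60395841675} \approx -0.00031151$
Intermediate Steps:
$C{\left(M \right)} = \frac{-10 + M}{3 + M}$ ($C{\left(M \right)} = \frac{M - 10}{M + 3} = \frac{-10 + M}{3 + M}$)
$V{\left(o,W \right)} = 6 + \frac{o + \frac{-10 + W}{3 + W}}{W + W o}$ ($V{\left(o,W \right)} = 6 + \frac{o + \frac{-10 + W}{3 + W}}{W + o W} = 6 + \frac{o + \frac{-10 + W}{3 + W}}{W + W o}$)
$\frac{V{\left(-114,234 \right)}}{\left(-139\right) 139 + 46} = \frac{\frac{1}{234} \frac{1}{1 - 114} \frac{1}{3 + 234} \left(-10 + 234 + \left(3 + 234\right) \left(-114 + 6 \cdot 234 + 6 \cdot 234 \left(-114\right)\right)\right)}{\left(-139\right) 139 + 46} = \frac{\frac{1}{234} \frac{1}{-113} \cdot \frac{1}{237} \left(-10 + 234 + 237 \left(-114 + 1404 - 160056\right)\right)}{-19321 + 46} = \frac{\frac{1}{234} \left(- \frac{1}{113}\right) \frac{1}{237} \left(-10 + 234 + 237 \left(-158766\right)\right)}{-19275} = \frac{1}{234} \left(- \frac{1}{113}\right) \frac{1}{237} \left(-10 + 234 - 37627542\right) \left(- \frac{1}{19275}\right) = \frac{1}{234} \left(- \frac{1}{113}\right) \frac{1}{237} \left(-37627318\right) \left(- \frac{1}{19275}\right) = \frac{18813659}{3133377} \left(- \frac{1}{19275}\right) = - \frac{18813659}{60395841675}$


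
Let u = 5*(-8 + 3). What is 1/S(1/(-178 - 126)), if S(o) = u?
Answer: -1/25 ≈ -0.040000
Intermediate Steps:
u = -25 (u = 5*(-5) = -25)
S(o) = -25
1/S(1/(-178 - 126)) = 1/(-25) = -1/25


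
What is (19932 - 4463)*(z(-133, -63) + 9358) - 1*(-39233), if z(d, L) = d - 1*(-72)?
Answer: 143854526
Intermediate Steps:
z(d, L) = 72 + d (z(d, L) = d + 72 = 72 + d)
(19932 - 4463)*(z(-133, -63) + 9358) - 1*(-39233) = (19932 - 4463)*((72 - 133) + 9358) - 1*(-39233) = 15469*(-61 + 9358) + 39233 = 15469*9297 + 39233 = 143815293 + 39233 = 143854526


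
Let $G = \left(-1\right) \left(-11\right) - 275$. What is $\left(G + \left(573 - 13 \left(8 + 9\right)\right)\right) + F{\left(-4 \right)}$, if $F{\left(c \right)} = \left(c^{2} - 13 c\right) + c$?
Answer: $152$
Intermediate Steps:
$F{\left(c \right)} = c^{2} - 12 c$
$G = -264$ ($G = 11 - 275 = -264$)
$\left(G + \left(573 - 13 \left(8 + 9\right)\right)\right) + F{\left(-4 \right)} = \left(-264 + \left(573 - 13 \left(8 + 9\right)\right)\right) - 4 \left(-12 - 4\right) = \left(-264 + \left(573 - 221\right)\right) - -64 = \left(-264 + \left(573 - 221\right)\right) + 64 = \left(-264 + 352\right) + 64 = 88 + 64 = 152$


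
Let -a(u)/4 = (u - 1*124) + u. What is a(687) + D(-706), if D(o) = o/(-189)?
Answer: -944294/189 ≈ -4996.3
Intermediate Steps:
D(o) = -o/189 (D(o) = o*(-1/189) = -o/189)
a(u) = 496 - 8*u (a(u) = -4*((u - 1*124) + u) = -4*((u - 124) + u) = -4*((-124 + u) + u) = -4*(-124 + 2*u) = 496 - 8*u)
a(687) + D(-706) = (496 - 8*687) - 1/189*(-706) = (496 - 5496) + 706/189 = -5000 + 706/189 = -944294/189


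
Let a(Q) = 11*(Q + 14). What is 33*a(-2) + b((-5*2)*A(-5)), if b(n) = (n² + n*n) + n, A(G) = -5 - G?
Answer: 4356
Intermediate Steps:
b(n) = n + 2*n² (b(n) = (n² + n²) + n = 2*n² + n = n + 2*n²)
a(Q) = 154 + 11*Q (a(Q) = 11*(14 + Q) = 154 + 11*Q)
33*a(-2) + b((-5*2)*A(-5)) = 33*(154 + 11*(-2)) + ((-5*2)*(-5 - 1*(-5)))*(1 + 2*((-5*2)*(-5 - 1*(-5)))) = 33*(154 - 22) + (-10*(-5 + 5))*(1 + 2*(-10*(-5 + 5))) = 33*132 + (-10*0)*(1 + 2*(-10*0)) = 4356 + 0*(1 + 2*0) = 4356 + 0*(1 + 0) = 4356 + 0*1 = 4356 + 0 = 4356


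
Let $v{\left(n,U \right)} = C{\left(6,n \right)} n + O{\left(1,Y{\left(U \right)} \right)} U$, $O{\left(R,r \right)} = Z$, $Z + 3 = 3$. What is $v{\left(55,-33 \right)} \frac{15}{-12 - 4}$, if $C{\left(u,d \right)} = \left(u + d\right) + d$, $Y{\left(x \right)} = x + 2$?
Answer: $- \frac{23925}{4} \approx -5981.3$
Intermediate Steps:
$Y{\left(x \right)} = 2 + x$
$Z = 0$ ($Z = -3 + 3 = 0$)
$O{\left(R,r \right)} = 0$
$C{\left(u,d \right)} = u + 2 d$ ($C{\left(u,d \right)} = \left(d + u\right) + d = u + 2 d$)
$v{\left(n,U \right)} = n \left(6 + 2 n\right)$ ($v{\left(n,U \right)} = \left(6 + 2 n\right) n + 0 U = n \left(6 + 2 n\right) + 0 = n \left(6 + 2 n\right)$)
$v{\left(55,-33 \right)} \frac{15}{-12 - 4} = 2 \cdot 55 \left(3 + 55\right) \frac{15}{-12 - 4} = 2 \cdot 55 \cdot 58 \frac{15}{-16} = 6380 \cdot 15 \left(- \frac{1}{16}\right) = 6380 \left(- \frac{15}{16}\right) = - \frac{23925}{4}$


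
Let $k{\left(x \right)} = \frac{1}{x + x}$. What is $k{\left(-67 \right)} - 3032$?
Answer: $- \frac{406289}{134} \approx -3032.0$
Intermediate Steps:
$k{\left(x \right)} = \frac{1}{2 x}$
$k{\left(-67 \right)} - 3032 = \frac{1}{2 \left(-67\right)} - 3032 = \frac{1}{2} \left(- \frac{1}{67}\right) - 3032 = - \frac{1}{134} - 3032 = - \frac{406289}{134}$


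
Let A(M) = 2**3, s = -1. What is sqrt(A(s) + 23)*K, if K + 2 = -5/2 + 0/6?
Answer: -9*sqrt(31)/2 ≈ -25.055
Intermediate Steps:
A(M) = 8
K = -9/2 (K = -2 + (-5/2 + 0/6) = -2 + (-5*1/2 + 0*(1/6)) = -2 + (-5/2 + 0) = -2 - 5/2 = -9/2 ≈ -4.5000)
sqrt(A(s) + 23)*K = sqrt(8 + 23)*(-9/2) = sqrt(31)*(-9/2) = -9*sqrt(31)/2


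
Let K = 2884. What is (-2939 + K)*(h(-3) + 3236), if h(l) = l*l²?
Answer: -176495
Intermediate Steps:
h(l) = l³
(-2939 + K)*(h(-3) + 3236) = (-2939 + 2884)*((-3)³ + 3236) = -55*(-27 + 3236) = -55*3209 = -176495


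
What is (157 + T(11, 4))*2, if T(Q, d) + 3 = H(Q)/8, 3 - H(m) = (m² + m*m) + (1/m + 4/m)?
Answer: 5459/22 ≈ 248.14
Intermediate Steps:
H(m) = 3 - 5/m - 2*m² (H(m) = 3 - ((m² + m*m) + (1/m + 4/m)) = 3 - ((m² + m²) + (1/m + 4/m)) = 3 - (2*m² + 5/m) = 3 + (-5/m - 2*m²) = 3 - 5/m - 2*m²)
T(Q, d) = -21/8 - 5/(8*Q) - Q²/4 (T(Q, d) = -3 + (3 - 5/Q - 2*Q²)/8 = -3 + (3 - 5/Q - 2*Q²)*(⅛) = -3 + (3/8 - 5/(8*Q) - Q²/4) = -21/8 - 5/(8*Q) - Q²/4)
(157 + T(11, 4))*2 = (157 + (⅛)*(-5 - 21*11 - 2*11³)/11)*2 = (157 + (⅛)*(1/11)*(-5 - 231 - 2*1331))*2 = (157 + (⅛)*(1/11)*(-5 - 231 - 2662))*2 = (157 + (⅛)*(1/11)*(-2898))*2 = (157 - 1449/44)*2 = (5459/44)*2 = 5459/22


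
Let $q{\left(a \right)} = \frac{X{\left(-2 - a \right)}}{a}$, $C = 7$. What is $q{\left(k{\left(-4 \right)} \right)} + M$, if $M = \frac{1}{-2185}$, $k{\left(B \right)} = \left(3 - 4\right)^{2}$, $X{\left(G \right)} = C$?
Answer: $\frac{15294}{2185} \approx 6.9995$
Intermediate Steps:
$X{\left(G \right)} = 7$
$k{\left(B \right)} = 1$ ($k{\left(B \right)} = \left(-1\right)^{2} = 1$)
$q{\left(a \right)} = \frac{7}{a}$
$M = - \frac{1}{2185} \approx -0.00045767$
$q{\left(k{\left(-4 \right)} \right)} + M = \frac{7}{1} - \frac{1}{2185} = 7 \cdot 1 - \frac{1}{2185} = 7 - \frac{1}{2185} = \frac{15294}{2185}$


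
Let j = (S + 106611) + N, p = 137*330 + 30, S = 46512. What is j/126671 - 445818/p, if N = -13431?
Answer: -8358757633/955099340 ≈ -8.7517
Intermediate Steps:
p = 45240 (p = 45210 + 30 = 45240)
j = 139692 (j = (46512 + 106611) - 13431 = 153123 - 13431 = 139692)
j/126671 - 445818/p = 139692/126671 - 445818/45240 = 139692*(1/126671) - 445818*1/45240 = 139692/126671 - 74303/7540 = -8358757633/955099340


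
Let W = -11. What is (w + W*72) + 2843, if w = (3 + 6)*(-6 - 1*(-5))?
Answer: 2042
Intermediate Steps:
w = -9 (w = 9*(-6 + 5) = 9*(-1) = -9)
(w + W*72) + 2843 = (-9 - 11*72) + 2843 = (-9 - 792) + 2843 = -801 + 2843 = 2042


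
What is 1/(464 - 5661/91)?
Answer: 91/36563 ≈ 0.0024889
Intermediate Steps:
1/(464 - 5661/91) = 1/(36563/91) = 91/36563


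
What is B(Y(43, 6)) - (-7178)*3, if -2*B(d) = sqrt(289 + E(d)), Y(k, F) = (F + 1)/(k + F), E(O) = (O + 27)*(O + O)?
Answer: 21534 - sqrt(14541)/14 ≈ 21525.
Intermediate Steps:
E(O) = 2*O*(27 + O) (E(O) = (27 + O)*(2*O) = 2*O*(27 + O))
Y(k, F) = (1 + F)/(F + k)
B(d) = -sqrt(289 + 2*d*(27 + d))/2
B(Y(43, 6)) - (-7178)*3 = -sqrt(289 + 2*((1 + 6)/(6 + 43))*(27 + (1 + 6)/(6 + 43)))/2 - (-7178)*3 = -sqrt(289 + 2*(7/49)*(27 + 7/49))/2 - 1*(-21534) = -sqrt(289 + 2*((1/49)*7)*(27 + (1/49)*7))/2 + 21534 = -sqrt(289 + 2*(1/7)*(27 + 1/7))/2 + 21534 = -sqrt(289 + 2*(1/7)*(190/7))/2 + 21534 = -sqrt(289 + 380/49)/2 + 21534 = -sqrt(14541)/14 + 21534 = 21534 - sqrt(14541)/14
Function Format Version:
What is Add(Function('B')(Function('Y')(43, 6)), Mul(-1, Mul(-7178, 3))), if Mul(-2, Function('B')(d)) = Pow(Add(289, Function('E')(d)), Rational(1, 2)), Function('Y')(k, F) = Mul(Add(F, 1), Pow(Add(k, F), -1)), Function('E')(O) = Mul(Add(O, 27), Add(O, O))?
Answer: Add(21534, Mul(Rational(-1, 14), Pow(14541, Rational(1, 2)))) ≈ 21525.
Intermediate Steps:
Function('E')(O) = Mul(2, O, Add(27, O)) (Function('E')(O) = Mul(Add(27, O), Mul(2, O)) = Mul(2, O, Add(27, O)))
Function('Y')(k, F) = Mul(Pow(Add(F, k), -1), Add(1, F)) (Function('Y')(k, F) = Mul(Add(1, F), Pow(Add(F, k), -1)) = Mul(Pow(Add(F, k), -1), Add(1, F)))
Function('B')(d) = Mul(Rational(-1, 2), Pow(Add(289, Mul(2, d, Add(27, d))), Rational(1, 2)))
Add(Function('B')(Function('Y')(43, 6)), Mul(-1, Mul(-7178, 3))) = Add(Mul(Rational(-1, 2), Pow(Add(289, Mul(2, Mul(Pow(Add(6, 43), -1), Add(1, 6)), Add(27, Mul(Pow(Add(6, 43), -1), Add(1, 6))))), Rational(1, 2))), Mul(-1, Mul(-7178, 3))) = Add(Mul(Rational(-1, 2), Pow(Add(289, Mul(2, Mul(Pow(49, -1), 7), Add(27, Mul(Pow(49, -1), 7)))), Rational(1, 2))), Mul(-1, -21534)) = Add(Mul(Rational(-1, 2), Pow(Add(289, Mul(2, Mul(Rational(1, 49), 7), Add(27, Mul(Rational(1, 49), 7)))), Rational(1, 2))), 21534) = Add(Mul(Rational(-1, 2), Pow(Add(289, Mul(2, Rational(1, 7), Add(27, Rational(1, 7)))), Rational(1, 2))), 21534) = Add(Mul(Rational(-1, 2), Pow(Add(289, Mul(2, Rational(1, 7), Rational(190, 7))), Rational(1, 2))), 21534) = Add(Mul(Rational(-1, 2), Pow(Add(289, Rational(380, 49)), Rational(1, 2))), 21534) = Add(Mul(Rational(-1, 2), Pow(Rational(14541, 49), Rational(1, 2))), 21534) = Add(Mul(Rational(-1, 2), Mul(Rational(1, 7), Pow(14541, Rational(1, 2)))), 21534) = Add(Mul(Rational(-1, 14), Pow(14541, Rational(1, 2))), 21534) = Add(21534, Mul(Rational(-1, 14), Pow(14541, Rational(1, 2))))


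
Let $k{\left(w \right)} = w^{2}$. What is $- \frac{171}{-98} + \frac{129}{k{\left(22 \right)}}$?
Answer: $\frac{47703}{23716} \approx 2.0114$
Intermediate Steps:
$- \frac{171}{-98} + \frac{129}{k{\left(22 \right)}} = - \frac{171}{-98} + \frac{129}{22^{2}} = \left(-171\right) \left(- \frac{1}{98}\right) + \frac{129}{484} = \frac{171}{98} + 129 \cdot \frac{1}{484} = \frac{171}{98} + \frac{129}{484} = \frac{47703}{23716}$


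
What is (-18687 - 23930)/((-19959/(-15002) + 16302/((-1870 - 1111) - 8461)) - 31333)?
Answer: 1219221826238/896402667683 ≈ 1.3601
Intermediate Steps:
(-18687 - 23930)/((-19959/(-15002) + 16302/((-1870 - 1111) - 8461)) - 31333) = -42617/((-19959*(-1/15002) + 16302/(-2981 - 8461)) - 31333) = -42617/((19959/15002 + 16302/(-11442)) - 31333) = -42617/((19959/15002 + 16302*(-1/11442)) - 31333) = -42617/((19959/15002 - 2717/1907) - 31333) = -42617/(-2698621/28608814 - 31333) = -42617/(-896402667683/28608814) = -42617*(-28608814/896402667683) = 1219221826238/896402667683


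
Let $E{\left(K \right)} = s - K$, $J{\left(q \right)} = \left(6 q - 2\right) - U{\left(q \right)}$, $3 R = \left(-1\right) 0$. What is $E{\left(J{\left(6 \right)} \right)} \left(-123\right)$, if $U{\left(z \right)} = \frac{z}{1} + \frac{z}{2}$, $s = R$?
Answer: $3075$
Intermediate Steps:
$R = 0$ ($R = \frac{\left(-1\right) 0}{3} = \frac{1}{3} \cdot 0 = 0$)
$s = 0$
$U{\left(z \right)} = \frac{3 z}{2}$ ($U{\left(z \right)} = z 1 + z \frac{1}{2} = z + \frac{z}{2} = \frac{3 z}{2}$)
$J{\left(q \right)} = -2 + \frac{9 q}{2}$ ($J{\left(q \right)} = \left(6 q - 2\right) - \frac{3 q}{2} = \left(-2 + 6 q\right) - \frac{3 q}{2} = -2 + \frac{9 q}{2}$)
$E{\left(K \right)} = - K$ ($E{\left(K \right)} = 0 - K = - K$)
$E{\left(J{\left(6 \right)} \right)} \left(-123\right) = - (-2 + \frac{9}{2} \cdot 6) \left(-123\right) = - (-2 + 27) \left(-123\right) = \left(-1\right) 25 \left(-123\right) = \left(-25\right) \left(-123\right) = 3075$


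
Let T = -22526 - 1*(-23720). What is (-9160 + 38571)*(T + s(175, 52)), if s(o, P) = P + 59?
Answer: 38381355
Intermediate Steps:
s(o, P) = 59 + P
T = 1194 (T = -22526 + 23720 = 1194)
(-9160 + 38571)*(T + s(175, 52)) = (-9160 + 38571)*(1194 + (59 + 52)) = 29411*(1194 + 111) = 29411*1305 = 38381355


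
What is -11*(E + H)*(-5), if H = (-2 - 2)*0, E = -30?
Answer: -1650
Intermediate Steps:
H = 0 (H = -4*0 = 0)
-11*(E + H)*(-5) = -11*(-30 + 0)*(-5) = -11*(-30)*(-5) = 330*(-5) = -1650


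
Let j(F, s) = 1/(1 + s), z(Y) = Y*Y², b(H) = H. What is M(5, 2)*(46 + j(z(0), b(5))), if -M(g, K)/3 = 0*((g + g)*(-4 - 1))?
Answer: 0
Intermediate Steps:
z(Y) = Y³
M(g, K) = 0 (M(g, K) = -0*(g + g)*(-4 - 1) = -0*(2*g)*(-5) = -0*(-10*g) = -3*0 = 0)
M(5, 2)*(46 + j(z(0), b(5))) = 0*(46 + 1/(1 + 5)) = 0*(46 + 1/6) = 0*(46 + ⅙) = 0*(277/6) = 0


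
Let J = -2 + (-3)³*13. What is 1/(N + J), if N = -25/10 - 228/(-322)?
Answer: -322/114243 ≈ -0.0028186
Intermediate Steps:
N = -577/322 (N = -25*⅒ - 228*(-1/322) = -5/2 + 114/161 = -577/322 ≈ -1.7919)
J = -353 (J = -2 - 27*13 = -2 - 351 = -353)
1/(N + J) = 1/(-577/322 - 353) = 1/(-114243/322) = -322/114243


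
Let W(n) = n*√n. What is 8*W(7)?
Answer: 56*√7 ≈ 148.16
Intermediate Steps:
W(n) = n^(3/2)
8*W(7) = 8*7^(3/2) = 8*(7*√7) = 56*√7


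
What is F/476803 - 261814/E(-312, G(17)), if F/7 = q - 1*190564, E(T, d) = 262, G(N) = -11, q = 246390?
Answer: -62365657879/62461193 ≈ -998.47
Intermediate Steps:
F = 390782 (F = 7*(246390 - 1*190564) = 7*(246390 - 190564) = 7*55826 = 390782)
F/476803 - 261814/E(-312, G(17)) = 390782/476803 - 261814/262 = 390782*(1/476803) - 261814*1/262 = 390782/476803 - 130907/131 = -62365657879/62461193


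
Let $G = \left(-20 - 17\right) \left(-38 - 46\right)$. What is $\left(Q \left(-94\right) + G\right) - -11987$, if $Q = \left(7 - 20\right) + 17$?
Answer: $14719$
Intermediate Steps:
$Q = 4$ ($Q = -13 + 17 = 4$)
$G = 3108$ ($G = \left(-37\right) \left(-84\right) = 3108$)
$\left(Q \left(-94\right) + G\right) - -11987 = \left(4 \left(-94\right) + 3108\right) - -11987 = \left(-376 + 3108\right) + 11987 = 2732 + 11987 = 14719$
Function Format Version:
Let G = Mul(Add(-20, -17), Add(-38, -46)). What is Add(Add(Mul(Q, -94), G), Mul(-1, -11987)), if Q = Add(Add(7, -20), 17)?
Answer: 14719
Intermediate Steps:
Q = 4 (Q = Add(-13, 17) = 4)
G = 3108 (G = Mul(-37, -84) = 3108)
Add(Add(Mul(Q, -94), G), Mul(-1, -11987)) = Add(Add(Mul(4, -94), 3108), Mul(-1, -11987)) = Add(Add(-376, 3108), 11987) = Add(2732, 11987) = 14719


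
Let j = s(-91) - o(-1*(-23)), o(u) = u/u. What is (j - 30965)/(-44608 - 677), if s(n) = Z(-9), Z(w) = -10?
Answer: 30976/45285 ≈ 0.68402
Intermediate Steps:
o(u) = 1
s(n) = -10
j = -11 (j = -10 - 1*1 = -10 - 1 = -11)
(j - 30965)/(-44608 - 677) = (-11 - 30965)/(-44608 - 677) = -30976/(-45285) = -30976*(-1/45285) = 30976/45285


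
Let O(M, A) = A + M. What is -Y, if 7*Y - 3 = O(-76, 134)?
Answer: -61/7 ≈ -8.7143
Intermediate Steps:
Y = 61/7 (Y = 3/7 + (134 - 76)/7 = 3/7 + (⅐)*58 = 3/7 + 58/7 = 61/7 ≈ 8.7143)
-Y = -1*61/7 = -61/7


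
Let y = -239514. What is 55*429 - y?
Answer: 263109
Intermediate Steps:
55*429 - y = 55*429 - 1*(-239514) = 23595 + 239514 = 263109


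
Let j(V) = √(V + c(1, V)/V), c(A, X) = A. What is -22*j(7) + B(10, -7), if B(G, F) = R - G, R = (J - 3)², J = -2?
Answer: 15 - 110*√14/7 ≈ -43.797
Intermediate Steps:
R = 25 (R = (-2 - 3)² = (-5)² = 25)
B(G, F) = 25 - G
j(V) = √(V + 1/V)
-22*j(7) + B(10, -7) = -22*√(7 + 1/7) + (25 - 1*10) = -22*√(7 + ⅐) + (25 - 10) = -110*√14/7 + 15 = 15 - 110*√14/7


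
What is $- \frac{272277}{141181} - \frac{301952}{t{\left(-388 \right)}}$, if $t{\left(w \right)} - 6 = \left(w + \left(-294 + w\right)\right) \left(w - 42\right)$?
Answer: $- \frac{83953083337}{32479112593} \approx -2.5848$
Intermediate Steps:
$t{\left(w \right)} = 6 + \left(-294 + 2 w\right) \left(-42 + w\right)$ ($t{\left(w \right)} = 6 + \left(w + \left(-294 + w\right)\right) \left(w - 42\right) = 6 + \left(-294 + 2 w\right) \left(-42 + w\right)$)
$- \frac{272277}{141181} - \frac{301952}{t{\left(-388 \right)}} = - \frac{272277}{141181} - \frac{301952}{12354 - -146664 + 2 \left(-388\right)^{2}} = \left(-272277\right) \frac{1}{141181} - \frac{301952}{12354 + 146664 + 2 \cdot 150544} = - \frac{272277}{141181} - \frac{301952}{12354 + 146664 + 301088} = - \frac{272277}{141181} - \frac{301952}{460106} = - \frac{272277}{141181} - \frac{150976}{230053} = - \frac{83953083337}{32479112593}$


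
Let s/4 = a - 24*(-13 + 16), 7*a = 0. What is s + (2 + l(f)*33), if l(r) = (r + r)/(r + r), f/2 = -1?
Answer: -253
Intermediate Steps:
f = -2 (f = 2*(-1) = -2)
a = 0 (a = (1/7)*0 = 0)
l(r) = 1 (l(r) = (2*r)/((2*r)) = (2*r)*(1/(2*r)) = 1)
s = -288 (s = 4*(0 - 24*(-13 + 16)) = 4*(0 - 24*3) = 4*(0 - 72) = 4*(-72) = -288)
s + (2 + l(f)*33) = -288 + (2 + 1*33) = -288 + (2 + 33) = -288 + 35 = -253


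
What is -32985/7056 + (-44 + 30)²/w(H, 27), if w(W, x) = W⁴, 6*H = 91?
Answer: -104593121/22391824 ≈ -4.6710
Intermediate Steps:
H = 91/6 (H = (⅙)*91 = 91/6 ≈ 15.167)
-32985/7056 + (-44 + 30)²/w(H, 27) = -32985/7056 + (-44 + 30)²/((91/6)⁴) = -32985*1/7056 + (-14)²/(68574961/1296) = -3665/784 + 196*(1296/68574961) = -3665/784 + 5184/1399489 = -104593121/22391824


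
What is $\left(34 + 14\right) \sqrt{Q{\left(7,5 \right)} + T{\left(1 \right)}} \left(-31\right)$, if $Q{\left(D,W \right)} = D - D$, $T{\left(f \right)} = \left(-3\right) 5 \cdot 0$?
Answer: $0$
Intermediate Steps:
$T{\left(f \right)} = 0$ ($T{\left(f \right)} = \left(-15\right) 0 = 0$)
$Q{\left(D,W \right)} = 0$
$\left(34 + 14\right) \sqrt{Q{\left(7,5 \right)} + T{\left(1 \right)}} \left(-31\right) = \left(34 + 14\right) \sqrt{0 + 0} \left(-31\right) = 48 \sqrt{0} \left(-31\right) = 48 \cdot 0 \left(-31\right) = 0 \left(-31\right) = 0$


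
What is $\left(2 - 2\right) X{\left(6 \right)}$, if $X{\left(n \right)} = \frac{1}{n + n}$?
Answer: $0$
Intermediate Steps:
$X{\left(n \right)} = \frac{1}{2 n}$
$\left(2 - 2\right) X{\left(6 \right)} = \left(2 - 2\right) \frac{1}{2 \cdot 6} = 0 \cdot \frac{1}{2} \cdot \frac{1}{6} = 0 \cdot \frac{1}{12} = 0$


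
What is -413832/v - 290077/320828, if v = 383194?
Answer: -121962329417/61469682316 ≈ -1.9841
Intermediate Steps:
-413832/v - 290077/320828 = -413832/383194 - 290077/320828 = -413832*1/383194 - 290077*1/320828 = -206916/191597 - 290077/320828 = -121962329417/61469682316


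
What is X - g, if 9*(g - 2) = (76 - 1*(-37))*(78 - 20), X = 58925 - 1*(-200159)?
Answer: 2325184/9 ≈ 2.5835e+5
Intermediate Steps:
X = 259084 (X = 58925 + 200159 = 259084)
g = 6572/9 (g = 2 + ((76 - 1*(-37))*(78 - 20))/9 = 2 + ((76 + 37)*58)/9 = 2 + (113*58)/9 = 2 + (1/9)*6554 = 2 + 6554/9 = 6572/9 ≈ 730.22)
X - g = 259084 - 1*6572/9 = 259084 - 6572/9 = 2325184/9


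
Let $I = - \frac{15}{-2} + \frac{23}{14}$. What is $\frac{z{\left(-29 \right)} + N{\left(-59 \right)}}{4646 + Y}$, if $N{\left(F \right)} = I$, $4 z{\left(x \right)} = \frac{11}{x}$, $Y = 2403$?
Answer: $\frac{7347}{5723788} \approx 0.0012836$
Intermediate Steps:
$z{\left(x \right)} = \frac{11}{4 x}$ ($z{\left(x \right)} = \frac{11 \frac{1}{x}}{4} = \frac{11}{4 x}$)
$I = \frac{64}{7}$ ($I = \left(-15\right) \left(- \frac{1}{2}\right) + 23 \cdot \frac{1}{14} = \frac{15}{2} + \frac{23}{14} = \frac{64}{7} \approx 9.1429$)
$N{\left(F \right)} = \frac{64}{7}$
$\frac{z{\left(-29 \right)} + N{\left(-59 \right)}}{4646 + Y} = \frac{\frac{11}{4 \left(-29\right)} + \frac{64}{7}}{4646 + 2403} = \frac{\frac{11}{4} \left(- \frac{1}{29}\right) + \frac{64}{7}}{7049} = \left(- \frac{11}{116} + \frac{64}{7}\right) \frac{1}{7049} = \frac{7347}{812} \cdot \frac{1}{7049} = \frac{7347}{5723788}$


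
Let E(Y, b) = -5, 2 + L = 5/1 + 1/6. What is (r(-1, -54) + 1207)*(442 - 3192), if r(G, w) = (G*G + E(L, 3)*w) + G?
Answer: -4061750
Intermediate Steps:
L = 19/6 (L = -2 + (5/1 + 1/6) = -2 + (5*1 + 1*(⅙)) = -2 + (5 + ⅙) = -2 + 31/6 = 19/6 ≈ 3.1667)
r(G, w) = G + G² - 5*w (r(G, w) = (G*G - 5*w) + G = (G² - 5*w) + G = G + G² - 5*w)
(r(-1, -54) + 1207)*(442 - 3192) = ((-1 + (-1)² - 5*(-54)) + 1207)*(442 - 3192) = ((-1 + 1 + 270) + 1207)*(-2750) = (270 + 1207)*(-2750) = 1477*(-2750) = -4061750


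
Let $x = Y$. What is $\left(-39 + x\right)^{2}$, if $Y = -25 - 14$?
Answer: $6084$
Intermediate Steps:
$Y = -39$
$x = -39$
$\left(-39 + x\right)^{2} = \left(-39 - 39\right)^{2} = \left(-78\right)^{2} = 6084$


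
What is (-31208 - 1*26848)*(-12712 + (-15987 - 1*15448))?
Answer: 2562998232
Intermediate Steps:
(-31208 - 1*26848)*(-12712 + (-15987 - 1*15448)) = (-31208 - 26848)*(-12712 + (-15987 - 15448)) = -58056*(-12712 - 31435) = -58056*(-44147) = 2562998232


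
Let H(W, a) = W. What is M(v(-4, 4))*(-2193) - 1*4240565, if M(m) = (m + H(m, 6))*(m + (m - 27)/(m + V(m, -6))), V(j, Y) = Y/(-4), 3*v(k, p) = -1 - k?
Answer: -20996683/5 ≈ -4.1993e+6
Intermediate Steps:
v(k, p) = -⅓ - k/3 (v(k, p) = (-1 - k)/3 = -⅓ - k/3)
V(j, Y) = -Y/4 (V(j, Y) = Y*(-¼) = -Y/4)
M(m) = 2*m*(m + (-27 + m)/(3/2 + m)) (M(m) = (m + m)*(m + (m - 27)/(m - ¼*(-6))) = (2*m)*(m + (-27 + m)/(m + 3/2)) = (2*m)*(m + (-27 + m)/(3/2 + m)) = 2*m*(m + (-27 + m)/(3/2 + m)))
M(v(-4, 4))*(-2193) - 1*4240565 = (2*(-⅓ - ⅓*(-4))*(-54 + 2*(-⅓ - ⅓*(-4))² + 5*(-⅓ - ⅓*(-4)))/(3 + 2*(-⅓ - ⅓*(-4))))*(-2193) - 1*4240565 = (2*(-⅓ + 4/3)*(-54 + 2*(-⅓ + 4/3)² + 5*(-⅓ + 4/3))/(3 + 2*(-⅓ + 4/3)))*(-2193) - 4240565 = (2*1*(-54 + 2*1² + 5*1)/(3 + 2*1))*(-2193) - 4240565 = (2*1*(-54 + 2*1 + 5)/(3 + 2))*(-2193) - 4240565 = (2*1*(-54 + 2 + 5)/5)*(-2193) - 4240565 = (2*1*(⅕)*(-47))*(-2193) - 4240565 = -94/5*(-2193) - 4240565 = 206142/5 - 4240565 = -20996683/5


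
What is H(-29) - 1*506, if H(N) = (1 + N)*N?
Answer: 306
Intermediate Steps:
H(N) = N*(1 + N)
H(-29) - 1*506 = -29*(1 - 29) - 1*506 = -29*(-28) - 506 = 812 - 506 = 306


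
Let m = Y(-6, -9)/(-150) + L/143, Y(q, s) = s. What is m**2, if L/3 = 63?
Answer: 97594641/51122500 ≈ 1.9090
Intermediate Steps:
L = 189 (L = 3*63 = 189)
m = 9879/7150 (m = -9/(-150) + 189/143 = -9*(-1/150) + 189*(1/143) = 3/50 + 189/143 = 9879/7150 ≈ 1.3817)
m**2 = (9879/7150)**2 = 97594641/51122500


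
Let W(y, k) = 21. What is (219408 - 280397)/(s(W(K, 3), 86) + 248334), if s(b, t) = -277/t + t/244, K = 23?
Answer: -159974147/651372558 ≈ -0.24560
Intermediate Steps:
s(b, t) = -277/t + t/244 (s(b, t) = -277/t + t*(1/244) = -277/t + t/244)
(219408 - 280397)/(s(W(K, 3), 86) + 248334) = (219408 - 280397)/((-277/86 + (1/244)*86) + 248334) = -60989/((-277*1/86 + 43/122) + 248334) = -60989/((-277/86 + 43/122) + 248334) = -60989/(-7524/2623 + 248334) = -60989/651372558/2623 = -60989*2623/651372558 = -159974147/651372558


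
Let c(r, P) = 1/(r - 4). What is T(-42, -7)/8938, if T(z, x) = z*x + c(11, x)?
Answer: 2059/62566 ≈ 0.032909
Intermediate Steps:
c(r, P) = 1/(-4 + r)
T(z, x) = ⅐ + x*z (T(z, x) = z*x + 1/(-4 + 11) = x*z + 1/7 = x*z + ⅐ = ⅐ + x*z)
T(-42, -7)/8938 = (⅐ - 7*(-42))/8938 = (⅐ + 294)*(1/8938) = (2059/7)*(1/8938) = 2059/62566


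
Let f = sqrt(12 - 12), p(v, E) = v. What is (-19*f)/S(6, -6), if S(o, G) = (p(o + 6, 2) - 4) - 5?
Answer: 0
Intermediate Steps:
S(o, G) = -3 + o (S(o, G) = ((o + 6) - 4) - 5 = ((6 + o) - 4) - 5 = (2 + o) - 5 = -3 + o)
f = 0 (f = sqrt(0) = 0)
(-19*f)/S(6, -6) = (-19*0)/(-3 + 6) = 0/3 = 0*(1/3) = 0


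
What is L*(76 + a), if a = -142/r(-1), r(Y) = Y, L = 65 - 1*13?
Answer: 11336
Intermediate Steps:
L = 52 (L = 65 - 13 = 52)
a = 142 (a = -142/(-1) = -142*(-1) = 142)
L*(76 + a) = 52*(76 + 142) = 52*218 = 11336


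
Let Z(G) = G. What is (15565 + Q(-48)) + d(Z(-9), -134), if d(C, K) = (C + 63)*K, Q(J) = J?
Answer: 8281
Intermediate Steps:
d(C, K) = K*(63 + C) (d(C, K) = (63 + C)*K = K*(63 + C))
(15565 + Q(-48)) + d(Z(-9), -134) = (15565 - 48) - 134*(63 - 9) = 15517 - 134*54 = 15517 - 7236 = 8281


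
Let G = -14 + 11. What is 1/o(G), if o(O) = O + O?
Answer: -⅙ ≈ -0.16667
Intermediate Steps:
G = -3
o(O) = 2*O
1/o(G) = 1/(2*(-3)) = 1/(-6) = -⅙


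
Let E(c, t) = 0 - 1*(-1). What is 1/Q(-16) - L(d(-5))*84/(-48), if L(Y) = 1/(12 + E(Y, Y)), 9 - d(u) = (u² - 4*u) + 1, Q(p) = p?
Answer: 15/208 ≈ 0.072115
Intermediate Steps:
E(c, t) = 1 (E(c, t) = 0 + 1 = 1)
d(u) = 8 - u² + 4*u (d(u) = 9 - ((u² - 4*u) + 1) = 9 - (1 + u² - 4*u) = 9 + (-1 - u² + 4*u) = 8 - u² + 4*u)
L(Y) = 1/13 (L(Y) = 1/(12 + 1) = 1/13)
1/Q(-16) - L(d(-5))*84/(-48) = 1/(-16) - 84/(-48)/13 = -1/16 - 84*(-1/48)/13 = -1/16 - (-7)/(13*4) = -1/16 - 1*(-7/52) = -1/16 + 7/52 = 15/208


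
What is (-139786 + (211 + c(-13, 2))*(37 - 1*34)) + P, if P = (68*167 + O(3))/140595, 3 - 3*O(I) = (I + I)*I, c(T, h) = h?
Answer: -19563361114/140595 ≈ -1.3915e+5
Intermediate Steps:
O(I) = 1 - 2*I²/3 (O(I) = 1 - (I + I)*I/3 = 1 - 2*I*I/3 = 1 - 2*I²/3)
P = 11351/140595 (P = (68*167 + (1 - ⅔*3²))/140595 = (11356 + (1 - ⅔*9))*(1/140595) = (11356 + (1 - 6))*(1/140595) = (11356 - 5)*(1/140595) = 11351*(1/140595) = 11351/140595 ≈ 0.080735)
(-139786 + (211 + c(-13, 2))*(37 - 1*34)) + P = (-139786 + (211 + 2)*(37 - 1*34)) + 11351/140595 = (-139786 + 213*(37 - 34)) + 11351/140595 = (-139786 + 213*3) + 11351/140595 = (-139786 + 639) + 11351/140595 = -139147 + 11351/140595 = -19563361114/140595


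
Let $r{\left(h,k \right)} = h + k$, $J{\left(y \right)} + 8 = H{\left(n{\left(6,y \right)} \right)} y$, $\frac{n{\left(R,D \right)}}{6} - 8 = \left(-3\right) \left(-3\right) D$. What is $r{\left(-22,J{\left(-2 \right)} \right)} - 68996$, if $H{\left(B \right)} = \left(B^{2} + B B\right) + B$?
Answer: $-83306$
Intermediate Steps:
$n{\left(R,D \right)} = 48 + 54 D$ ($n{\left(R,D \right)} = 48 + 6 \left(-3\right) \left(-3\right) D = 48 + 6 \cdot 9 D = 48 + 54 D$)
$H{\left(B \right)} = B + 2 B^{2}$ ($H{\left(B \right)} = \left(B^{2} + B^{2}\right) + B = 2 B^{2} + B = B + 2 B^{2}$)
$J{\left(y \right)} = -8 + y \left(48 + 54 y\right) \left(97 + 108 y\right)$ ($J{\left(y \right)} = -8 + \left(48 + 54 y\right) \left(1 + 2 \left(48 + 54 y\right)\right) y = -8 + \left(48 + 54 y\right) \left(1 + \left(96 + 108 y\right)\right) y = -8 + \left(48 + 54 y\right) \left(97 + 108 y\right) y = -8 + y \left(48 + 54 y\right) \left(97 + 108 y\right)$)
$r{\left(-22,J{\left(-2 \right)} \right)} - 68996 = \left(-22 + \left(-8 + 4656 \left(-2\right) + 5832 \left(-2\right)^{3} + 10422 \left(-2\right)^{2}\right)\right) - 68996 = \left(-22 + \left(-8 - 9312 + 5832 \left(-8\right) + 10422 \cdot 4\right)\right) - 68996 = \left(-22 - 14288\right) - 68996 = -14310 - 68996 = -83306$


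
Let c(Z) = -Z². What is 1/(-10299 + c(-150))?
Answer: -1/32799 ≈ -3.0489e-5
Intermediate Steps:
1/(-10299 + c(-150)) = 1/(-10299 - 1*(-150)²) = 1/(-10299 - 1*22500) = 1/(-10299 - 22500) = 1/(-32799) = -1/32799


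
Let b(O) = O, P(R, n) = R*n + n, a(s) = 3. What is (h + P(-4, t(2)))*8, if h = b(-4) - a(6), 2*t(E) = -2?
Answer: -32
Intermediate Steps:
t(E) = -1 (t(E) = (½)*(-2) = -1)
P(R, n) = n + R*n
h = -7 (h = -4 - 1*3 = -4 - 3 = -7)
(h + P(-4, t(2)))*8 = (-7 - (1 - 4))*8 = (-7 - 1*(-3))*8 = (-7 + 3)*8 = -4*8 = -32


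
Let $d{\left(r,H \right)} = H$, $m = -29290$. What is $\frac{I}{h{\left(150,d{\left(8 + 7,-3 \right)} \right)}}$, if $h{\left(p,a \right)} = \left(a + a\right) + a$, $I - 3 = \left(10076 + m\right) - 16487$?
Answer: $\frac{35698}{9} \approx 3966.4$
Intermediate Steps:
$I = -35698$ ($I = 3 + \left(\left(10076 - 29290\right) - 16487\right) = 3 - 35701 = -35698$)
$h{\left(p,a \right)} = 3 a$ ($h{\left(p,a \right)} = 2 a + a = 3 a$)
$\frac{I}{h{\left(150,d{\left(8 + 7,-3 \right)} \right)}} = - \frac{35698}{3 \left(-3\right)} = - \frac{35698}{-9} = \left(-35698\right) \left(- \frac{1}{9}\right) = \frac{35698}{9}$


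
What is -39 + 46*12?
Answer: 513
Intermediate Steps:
-39 + 46*12 = -39 + 552 = 513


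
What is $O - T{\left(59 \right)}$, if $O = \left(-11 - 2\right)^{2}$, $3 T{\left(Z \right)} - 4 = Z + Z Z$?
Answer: $- \frac{3037}{3} \approx -1012.3$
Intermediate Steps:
$T{\left(Z \right)} = \frac{4}{3} + \frac{Z}{3} + \frac{Z^{2}}{3}$ ($T{\left(Z \right)} = \frac{4}{3} + \frac{Z + Z Z}{3} = \frac{4}{3} + \frac{Z + Z^{2}}{3} = \frac{4}{3} + \left(\frac{Z}{3} + \frac{Z^{2}}{3}\right) = \frac{4}{3} + \frac{Z}{3} + \frac{Z^{2}}{3}$)
$O = 169$ ($O = \left(-13\right)^{2} = 169$)
$O - T{\left(59 \right)} = 169 - \left(\frac{4}{3} + \frac{1}{3} \cdot 59 + \frac{59^{2}}{3}\right) = 169 - \left(\frac{4}{3} + \frac{59}{3} + \frac{1}{3} \cdot 3481\right) = 169 - \left(\frac{4}{3} + \frac{59}{3} + \frac{3481}{3}\right) = 169 - \frac{3544}{3} = - \frac{3037}{3}$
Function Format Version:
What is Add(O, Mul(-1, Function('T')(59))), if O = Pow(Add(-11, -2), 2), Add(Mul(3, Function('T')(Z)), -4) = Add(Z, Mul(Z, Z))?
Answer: Rational(-3037, 3) ≈ -1012.3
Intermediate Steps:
Function('T')(Z) = Add(Rational(4, 3), Mul(Rational(1, 3), Z), Mul(Rational(1, 3), Pow(Z, 2))) (Function('T')(Z) = Add(Rational(4, 3), Mul(Rational(1, 3), Add(Z, Mul(Z, Z)))) = Add(Rational(4, 3), Mul(Rational(1, 3), Add(Z, Pow(Z, 2)))) = Add(Rational(4, 3), Add(Mul(Rational(1, 3), Z), Mul(Rational(1, 3), Pow(Z, 2)))) = Add(Rational(4, 3), Mul(Rational(1, 3), Z), Mul(Rational(1, 3), Pow(Z, 2))))
O = 169 (O = Pow(-13, 2) = 169)
Add(O, Mul(-1, Function('T')(59))) = Add(169, Mul(-1, Add(Rational(4, 3), Mul(Rational(1, 3), 59), Mul(Rational(1, 3), Pow(59, 2))))) = Add(169, Mul(-1, Add(Rational(4, 3), Rational(59, 3), Mul(Rational(1, 3), 3481)))) = Add(169, Mul(-1, Add(Rational(4, 3), Rational(59, 3), Rational(3481, 3)))) = Add(169, Mul(-1, Rational(3544, 3))) = Add(169, Rational(-3544, 3)) = Rational(-3037, 3)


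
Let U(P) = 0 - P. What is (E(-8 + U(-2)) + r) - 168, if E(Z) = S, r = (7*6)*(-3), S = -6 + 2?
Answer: -298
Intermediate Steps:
U(P) = -P
S = -4
r = -126 (r = 42*(-3) = -126)
E(Z) = -4
(E(-8 + U(-2)) + r) - 168 = (-4 - 126) - 168 = -130 - 168 = -298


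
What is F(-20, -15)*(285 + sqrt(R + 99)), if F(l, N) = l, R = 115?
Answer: -5700 - 20*sqrt(214) ≈ -5992.6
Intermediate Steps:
F(-20, -15)*(285 + sqrt(R + 99)) = -20*(285 + sqrt(115 + 99)) = -20*(285 + sqrt(214)) = -5700 - 20*sqrt(214)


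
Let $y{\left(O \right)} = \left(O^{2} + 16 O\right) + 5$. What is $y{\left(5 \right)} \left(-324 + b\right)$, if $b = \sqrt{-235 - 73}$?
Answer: $-35640 + 220 i \sqrt{77} \approx -35640.0 + 1930.5 i$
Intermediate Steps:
$y{\left(O \right)} = 5 + O^{2} + 16 O$
$b = 2 i \sqrt{77}$ ($b = \sqrt{-308} = 2 i \sqrt{77} \approx 17.55 i$)
$y{\left(5 \right)} \left(-324 + b\right) = \left(5 + 5^{2} + 16 \cdot 5\right) \left(-324 + 2 i \sqrt{77}\right) = \left(5 + 25 + 80\right) \left(-324 + 2 i \sqrt{77}\right) = 110 \left(-324 + 2 i \sqrt{77}\right) = -35640 + 220 i \sqrt{77}$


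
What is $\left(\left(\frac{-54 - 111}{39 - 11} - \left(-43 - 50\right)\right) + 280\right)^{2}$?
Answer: $\frac{105657841}{784} \approx 1.3477 \cdot 10^{5}$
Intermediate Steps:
$\left(\left(\frac{-54 - 111}{39 - 11} - \left(-43 - 50\right)\right) + 280\right)^{2} = \left(\left(- \frac{165}{28} - -93\right) + 280\right)^{2} = \left(\left(\left(-165\right) \frac{1}{28} + 93\right) + 280\right)^{2} = \left(\left(- \frac{165}{28} + 93\right) + 280\right)^{2} = \left(\frac{2439}{28} + 280\right)^{2} = \left(\frac{10279}{28}\right)^{2} = \frac{105657841}{784}$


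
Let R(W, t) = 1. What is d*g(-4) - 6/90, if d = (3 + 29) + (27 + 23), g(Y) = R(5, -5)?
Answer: 1229/15 ≈ 81.933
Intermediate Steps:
g(Y) = 1
d = 82 (d = 32 + 50 = 82)
d*g(-4) - 6/90 = 82*1 - 6/90 = 82 - 6*1/90 = 82 - 1/15 = 1229/15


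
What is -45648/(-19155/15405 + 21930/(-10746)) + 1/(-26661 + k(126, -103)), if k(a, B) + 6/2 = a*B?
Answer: 416057498091865/29933634558 ≈ 13899.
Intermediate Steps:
k(a, B) = -3 + B*a (k(a, B) = -3 + a*B = -3 + B*a)
-45648/(-19155/15405 + 21930/(-10746)) + 1/(-26661 + k(126, -103)) = -45648/(-19155/15405 + 21930/(-10746)) + 1/(-26661 + (-3 - 103*126)) = -45648/(-19155*1/15405 + 21930*(-1/10746)) + 1/(-26661 + (-3 - 12978)) = -45648/(-1277/1027 - 3655/1791) + 1/(-26661 - 12981) = -45648/(-6040792/1839357) + 1/(-39642) = -45648*(-1839357/6040792) - 1/39642 = 10495371042/755099 - 1/39642 = 416057498091865/29933634558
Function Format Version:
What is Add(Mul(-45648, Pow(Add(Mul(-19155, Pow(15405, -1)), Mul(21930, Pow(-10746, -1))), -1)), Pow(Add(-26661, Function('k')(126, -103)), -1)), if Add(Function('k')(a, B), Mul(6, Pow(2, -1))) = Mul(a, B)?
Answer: Rational(416057498091865, 29933634558) ≈ 13899.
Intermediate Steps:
Function('k')(a, B) = Add(-3, Mul(B, a)) (Function('k')(a, B) = Add(-3, Mul(a, B)) = Add(-3, Mul(B, a)))
Add(Mul(-45648, Pow(Add(Mul(-19155, Pow(15405, -1)), Mul(21930, Pow(-10746, -1))), -1)), Pow(Add(-26661, Function('k')(126, -103)), -1)) = Add(Mul(-45648, Pow(Add(Mul(-19155, Pow(15405, -1)), Mul(21930, Pow(-10746, -1))), -1)), Pow(Add(-26661, Add(-3, Mul(-103, 126))), -1)) = Add(Mul(-45648, Pow(Add(Mul(-19155, Rational(1, 15405)), Mul(21930, Rational(-1, 10746))), -1)), Pow(Add(-26661, Add(-3, -12978)), -1)) = Add(Mul(-45648, Pow(Add(Rational(-1277, 1027), Rational(-3655, 1791)), -1)), Pow(Add(-26661, -12981), -1)) = Add(Mul(-45648, Pow(Rational(-6040792, 1839357), -1)), Pow(-39642, -1)) = Add(Mul(-45648, Rational(-1839357, 6040792)), Rational(-1, 39642)) = Add(Rational(10495371042, 755099), Rational(-1, 39642)) = Rational(416057498091865, 29933634558)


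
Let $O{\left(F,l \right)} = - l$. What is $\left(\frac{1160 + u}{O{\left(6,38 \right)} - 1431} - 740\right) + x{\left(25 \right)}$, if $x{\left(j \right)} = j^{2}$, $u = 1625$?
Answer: $- \frac{171720}{1469} \approx -116.9$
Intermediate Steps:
$\left(\frac{1160 + u}{O{\left(6,38 \right)} - 1431} - 740\right) + x{\left(25 \right)} = \left(\frac{1160 + 1625}{\left(-1\right) 38 - 1431} - 740\right) + 25^{2} = \left(\frac{2785}{-38 - 1431} - 740\right) + 625 = \left(\frac{2785}{-1469} - 740\right) + 625 = \left(2785 \left(- \frac{1}{1469}\right) - 740\right) + 625 = \left(- \frac{2785}{1469} - 740\right) + 625 = - \frac{1089845}{1469} + 625 = - \frac{171720}{1469}$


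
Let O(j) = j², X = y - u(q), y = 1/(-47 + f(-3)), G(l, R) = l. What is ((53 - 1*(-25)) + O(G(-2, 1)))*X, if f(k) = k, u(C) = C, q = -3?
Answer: 6109/25 ≈ 244.36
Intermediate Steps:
y = -1/50 (y = 1/(-47 - 3) = 1/(-50) = -1/50 ≈ -0.020000)
X = 149/50 (X = -1/50 - 1*(-3) = -1/50 + 3 = 149/50 ≈ 2.9800)
((53 - 1*(-25)) + O(G(-2, 1)))*X = ((53 - 1*(-25)) + (-2)²)*(149/50) = ((53 + 25) + 4)*(149/50) = (78 + 4)*(149/50) = 82*(149/50) = 6109/25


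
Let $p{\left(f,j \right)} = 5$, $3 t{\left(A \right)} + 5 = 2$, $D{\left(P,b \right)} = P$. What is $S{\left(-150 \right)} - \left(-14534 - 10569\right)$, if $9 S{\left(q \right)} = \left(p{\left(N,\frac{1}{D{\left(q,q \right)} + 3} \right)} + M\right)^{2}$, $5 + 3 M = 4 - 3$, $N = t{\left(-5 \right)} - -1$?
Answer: $\frac{2033464}{81} \approx 25105.0$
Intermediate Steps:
$t{\left(A \right)} = -1$ ($t{\left(A \right)} = - \frac{5}{3} + \frac{1}{3} \cdot 2 = - \frac{5}{3} + \frac{2}{3} = -1$)
$N = 0$ ($N = -1 - -1 = -1 + 1 = 0$)
$M = - \frac{4}{3}$ ($M = - \frac{5}{3} + \frac{4 - 3}{3} = - \frac{5}{3} + \frac{1}{3} \cdot 1 = - \frac{5}{3} + \frac{1}{3} = - \frac{4}{3} \approx -1.3333$)
$S{\left(q \right)} = \frac{121}{81}$ ($S{\left(q \right)} = \frac{\left(5 - \frac{4}{3}\right)^{2}}{9} = \frac{\left(\frac{11}{3}\right)^{2}}{9} = \frac{1}{9} \cdot \frac{121}{9} = \frac{121}{81}$)
$S{\left(-150 \right)} - \left(-14534 - 10569\right) = \frac{121}{81} - \left(-14534 - 10569\right) = \frac{121}{81} - -25103 = \frac{121}{81} + 25103 = \frac{2033464}{81}$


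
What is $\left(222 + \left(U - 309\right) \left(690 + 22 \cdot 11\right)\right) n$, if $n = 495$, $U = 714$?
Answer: $186952590$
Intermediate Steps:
$\left(222 + \left(U - 309\right) \left(690 + 22 \cdot 11\right)\right) n = \left(222 + \left(714 - 309\right) \left(690 + 22 \cdot 11\right)\right) 495 = \left(222 + 405 \left(690 + 242\right)\right) 495 = \left(222 + 405 \cdot 932\right) 495 = \left(222 + 377460\right) 495 = 377682 \cdot 495 = 186952590$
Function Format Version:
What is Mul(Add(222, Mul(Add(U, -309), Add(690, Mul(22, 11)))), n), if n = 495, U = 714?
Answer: 186952590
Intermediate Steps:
Mul(Add(222, Mul(Add(U, -309), Add(690, Mul(22, 11)))), n) = Mul(Add(222, Mul(Add(714, -309), Add(690, Mul(22, 11)))), 495) = Mul(Add(222, Mul(405, Add(690, 242))), 495) = Mul(Add(222, Mul(405, 932)), 495) = Mul(Add(222, 377460), 495) = Mul(377682, 495) = 186952590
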